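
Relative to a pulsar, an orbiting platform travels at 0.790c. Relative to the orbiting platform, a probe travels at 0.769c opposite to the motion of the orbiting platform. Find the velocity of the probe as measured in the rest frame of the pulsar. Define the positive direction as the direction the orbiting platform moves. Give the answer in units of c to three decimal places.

+0.054c

With v = 0.790 and u' = -0.769 (in units of c),
u = (u' + v)/(1 + u'v/c²):
u = (-0.769 + 0.790) / (1 + (-0.769)·0.790) = 0.0210/0.3925 = 0.0535
(Galilean addition would give +0.021c.)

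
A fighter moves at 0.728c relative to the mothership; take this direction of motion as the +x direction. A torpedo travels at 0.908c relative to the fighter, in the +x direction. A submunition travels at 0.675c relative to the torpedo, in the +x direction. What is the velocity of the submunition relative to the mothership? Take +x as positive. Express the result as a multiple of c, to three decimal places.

0.997c

Apply u = (u' + v)/(1 + u'v/c²) successively, working outward toward the mothership.
Start: velocity of the fighter relative to the mothership = 0.7280c.
Compose with the torpedo (u' = 0.908 in the fighter frame): u_1 = (0.908 + 0.728) / (1 + 0.908·0.728) = 1.6360/1.6610 = 0.9849.
Compose with the submunition (u' = 0.675 in the torpedo frame): u_2 = (0.675 + 0.985) / (1 + 0.675·0.985) = 1.6599/1.6648 = 0.9971.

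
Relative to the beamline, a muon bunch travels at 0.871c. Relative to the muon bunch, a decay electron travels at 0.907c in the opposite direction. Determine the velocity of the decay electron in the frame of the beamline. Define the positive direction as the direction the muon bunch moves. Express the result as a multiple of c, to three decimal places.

-0.171c

With v = 0.871 and u' = -0.907 (in units of c),
u = (u' + v)/(1 + u'v/c²):
u = (-0.907 + 0.871) / (1 + (-0.907)·0.871) = -0.0360/0.2100 = -0.1714
(Galilean addition would give -0.036c.)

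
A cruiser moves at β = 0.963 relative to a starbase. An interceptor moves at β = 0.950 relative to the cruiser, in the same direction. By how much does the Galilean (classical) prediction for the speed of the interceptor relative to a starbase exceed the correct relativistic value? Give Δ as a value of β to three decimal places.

Galilean: u_cl = 0.950 + 0.963 = 1.9130.
Relativistic: u_rel = (0.950 + 0.963) / (1 + 0.950·0.963) = 1.9130/1.9148 = 0.9990.
Δ = 1.9130 − 0.9990 = 0.9140.
(The classical prediction exceeds c; the relativistic result does not.)

Δ = 0.914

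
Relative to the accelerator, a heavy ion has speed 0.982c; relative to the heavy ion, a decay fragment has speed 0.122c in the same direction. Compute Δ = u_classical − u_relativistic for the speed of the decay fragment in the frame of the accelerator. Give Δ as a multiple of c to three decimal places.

Galilean: u_cl = 0.122 + 0.982 = 1.1040.
Relativistic: u_rel = (0.122 + 0.982) / (1 + 0.122·0.982) = 1.1040/1.1198 = 0.9859.
Δ = 1.1040 − 0.9859 = 0.1181.
(The classical prediction exceeds c; the relativistic result does not.)

Δ = 0.118c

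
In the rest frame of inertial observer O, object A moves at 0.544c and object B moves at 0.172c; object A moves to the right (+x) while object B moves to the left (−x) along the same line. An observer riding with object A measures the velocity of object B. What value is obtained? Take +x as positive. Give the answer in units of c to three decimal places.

-0.655c

β_A = 0.544, β_B = -0.172.
Transform to A's frame with the inverse velocity-addition law: u' = (u − v)/(1 − uv/c²), taking u = β_B and v = β_A.
u' = (-0.172 − 0.544) / (1 − (0.544)(-0.172)) = -0.7160/1.0936 = -0.6547.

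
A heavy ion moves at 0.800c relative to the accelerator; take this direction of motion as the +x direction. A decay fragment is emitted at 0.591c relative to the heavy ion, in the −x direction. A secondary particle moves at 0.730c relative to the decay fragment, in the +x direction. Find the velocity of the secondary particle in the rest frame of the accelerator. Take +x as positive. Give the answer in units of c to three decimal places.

Apply u = (u' + v)/(1 + u'v/c²) successively, working outward toward the accelerator.
Start: velocity of the heavy ion relative to the accelerator = 0.8000c.
Compose with the decay fragment (u' = -0.591 in the heavy ion frame): u_1 = (-0.591 + 0.800) / (1 + (-0.591)·0.800) = 0.2090/0.5272 = 0.3964.
Compose with the secondary particle (u' = 0.730 in the decay fragment frame): u_2 = (0.730 + 0.396) / (1 + 0.730·0.396) = 1.1264/1.2894 = 0.8736.

+0.874c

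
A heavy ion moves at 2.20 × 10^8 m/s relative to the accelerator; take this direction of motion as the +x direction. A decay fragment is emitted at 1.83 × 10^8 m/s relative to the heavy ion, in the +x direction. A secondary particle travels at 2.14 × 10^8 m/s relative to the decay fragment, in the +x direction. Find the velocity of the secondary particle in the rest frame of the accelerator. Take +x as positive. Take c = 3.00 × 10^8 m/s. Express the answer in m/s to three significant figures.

Apply u = (u' + v)/(1 + u'v/c²) successively, working outward toward the accelerator.
(Dividing each given speed by c = 3.00 × 10^8 m/s to work in units of c.)
Start: velocity of the heavy ion relative to the accelerator = 0.7333c.
Compose with the decay fragment (u' = 0.610 in the heavy ion frame): u_1 = (0.610 + 0.733) / (1 + 0.610·0.733) = 1.3433/1.4473 = 0.9281.
Compose with the secondary particle (u' = 0.713 in the decay fragment frame): u_2 = (0.713 + 0.928) / (1 + 0.713·0.928) = 1.6415/1.6621 = 0.9876.
So u = 0.9876 × 3.00 × 10^8 m/s.

2.96 × 10^8 m/s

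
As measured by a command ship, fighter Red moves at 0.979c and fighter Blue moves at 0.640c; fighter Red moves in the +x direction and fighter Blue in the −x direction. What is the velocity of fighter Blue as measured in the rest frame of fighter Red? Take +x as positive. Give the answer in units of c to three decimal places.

β_A = 0.979, β_B = -0.640.
Transform to A's frame with the inverse velocity-addition law: u' = (u − v)/(1 − uv/c²), taking u = β_B and v = β_A.
u' = (-0.640 − 0.979) / (1 − (0.979)(-0.640)) = -1.6190/1.6266 = -0.9954.

-0.995c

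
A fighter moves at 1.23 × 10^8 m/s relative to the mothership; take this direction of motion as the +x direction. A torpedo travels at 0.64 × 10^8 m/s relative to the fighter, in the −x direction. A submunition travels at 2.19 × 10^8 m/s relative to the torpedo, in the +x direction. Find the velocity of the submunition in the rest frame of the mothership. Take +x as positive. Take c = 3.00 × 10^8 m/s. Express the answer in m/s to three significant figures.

Apply u = (u' + v)/(1 + u'v/c²) successively, working outward toward the mothership.
(Dividing each given speed by c = 3.00 × 10^8 m/s to work in units of c.)
Start: velocity of the fighter relative to the mothership = 0.4100c.
Compose with the torpedo (u' = -0.213 in the fighter frame): u_1 = (-0.213 + 0.410) / (1 + (-0.213)·0.410) = 0.1967/0.9125 = 0.2155.
Compose with the submunition (u' = 0.730 in the torpedo frame): u_2 = (0.730 + 0.216) / (1 + 0.730·0.216) = 0.9455/1.1573 = 0.8170.
So u = 0.8170 × 3.00 × 10^8 m/s.

+2.45 × 10^8 m/s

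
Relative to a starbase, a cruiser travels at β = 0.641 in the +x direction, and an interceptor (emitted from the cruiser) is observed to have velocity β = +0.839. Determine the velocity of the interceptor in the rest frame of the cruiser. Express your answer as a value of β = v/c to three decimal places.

β = +0.428

Invert the composition law: u' = (u − v)/(1 − uv/c²).
u' = (0.839 − 0.641) / (1 − (0.839)(0.641)) = 0.1980/0.4622 = 0.4284.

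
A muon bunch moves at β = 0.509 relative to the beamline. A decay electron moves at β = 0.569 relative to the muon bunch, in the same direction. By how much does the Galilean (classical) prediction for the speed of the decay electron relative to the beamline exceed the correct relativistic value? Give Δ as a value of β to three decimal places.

Galilean: u_cl = 0.569 + 0.509 = 1.0780.
Relativistic: u_rel = (0.569 + 0.509) / (1 + 0.569·0.509) = 1.0780/1.2896 = 0.8359.
Δ = 1.0780 − 0.8359 = 0.2421.
(The classical prediction exceeds c; the relativistic result does not.)

Δ = 0.242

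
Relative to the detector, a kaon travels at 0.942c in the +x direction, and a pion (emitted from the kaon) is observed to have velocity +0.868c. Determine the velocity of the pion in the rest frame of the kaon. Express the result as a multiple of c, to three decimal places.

Invert the composition law: u' = (u − v)/(1 − uv/c²).
u' = (0.868 − 0.942) / (1 − (0.868)(0.942)) = -0.0740/0.1823 = -0.4058.

-0.406c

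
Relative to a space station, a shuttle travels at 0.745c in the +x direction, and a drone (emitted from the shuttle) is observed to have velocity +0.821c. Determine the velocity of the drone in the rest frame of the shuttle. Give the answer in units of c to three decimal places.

Invert the composition law: u' = (u − v)/(1 − uv/c²).
u' = (0.821 − 0.745) / (1 − (0.821)(0.745)) = 0.0760/0.3884 = 0.1957.

+0.196c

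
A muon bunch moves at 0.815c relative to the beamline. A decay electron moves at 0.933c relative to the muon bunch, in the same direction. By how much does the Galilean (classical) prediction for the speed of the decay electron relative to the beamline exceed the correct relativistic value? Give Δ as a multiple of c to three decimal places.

Galilean: u_cl = 0.933 + 0.815 = 1.7480.
Relativistic: u_rel = (0.933 + 0.815) / (1 + 0.933·0.815) = 1.7480/1.7604 = 0.9930.
Δ = 1.7480 − 0.9930 = 0.7550.
(The classical prediction exceeds c; the relativistic result does not.)

Δ = 0.755c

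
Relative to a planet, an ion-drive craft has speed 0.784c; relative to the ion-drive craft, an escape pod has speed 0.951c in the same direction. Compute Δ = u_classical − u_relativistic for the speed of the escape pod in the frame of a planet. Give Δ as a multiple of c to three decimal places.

Galilean: u_cl = 0.951 + 0.784 = 1.7350.
Relativistic: u_rel = (0.951 + 0.784) / (1 + 0.951·0.784) = 1.7350/1.7456 = 0.9939.
Δ = 1.7350 − 0.9939 = 0.7411.
(The classical prediction exceeds c; the relativistic result does not.)

Δ = 0.741c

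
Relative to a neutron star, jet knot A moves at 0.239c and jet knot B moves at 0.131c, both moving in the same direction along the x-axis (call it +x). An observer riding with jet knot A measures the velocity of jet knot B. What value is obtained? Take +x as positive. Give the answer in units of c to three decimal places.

-0.111c

β_A = 0.239, β_B = 0.131.
Transform to A's frame with the inverse velocity-addition law: u' = (u − v)/(1 − uv/c²), taking u = β_B and v = β_A.
u' = (0.131 − 0.239) / (1 − (0.239)(0.131)) = -0.1080/0.9687 = -0.1115.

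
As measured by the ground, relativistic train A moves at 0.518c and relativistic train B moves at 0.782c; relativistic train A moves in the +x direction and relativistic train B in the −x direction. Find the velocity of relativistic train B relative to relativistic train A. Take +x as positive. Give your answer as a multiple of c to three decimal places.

-0.925c

β_A = 0.518, β_B = -0.782.
Transform to A's frame with the inverse velocity-addition law: u' = (u − v)/(1 − uv/c²), taking u = β_B and v = β_A.
u' = (-0.782 − 0.518) / (1 − (0.518)(-0.782)) = -1.3000/1.4051 = -0.9252.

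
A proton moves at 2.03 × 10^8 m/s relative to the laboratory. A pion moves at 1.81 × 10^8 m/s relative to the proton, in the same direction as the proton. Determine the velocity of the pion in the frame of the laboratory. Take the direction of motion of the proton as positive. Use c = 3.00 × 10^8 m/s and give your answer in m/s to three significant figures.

In units of c (dividing by 3.00 × 10^8 m/s): v = 0.677, u' = 0.603.
u = (u' + v)/(1 + u'v/c²):
u = (0.603 + 0.677) / (1 + 0.603·0.677) = 1.2800/1.4083 = 0.9089
(Galilean addition would give +1.280c, exceeding c.)
Converting back: u = 0.9089 × 3.00 × 10^8 m/s.

2.73 × 10^8 m/s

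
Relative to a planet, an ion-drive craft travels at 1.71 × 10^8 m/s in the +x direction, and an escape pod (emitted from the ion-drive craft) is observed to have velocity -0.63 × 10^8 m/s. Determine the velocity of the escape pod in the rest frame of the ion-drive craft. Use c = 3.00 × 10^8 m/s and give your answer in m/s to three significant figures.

-2.09 × 10^8 m/s

v = 0.570c, u = -0.210c.
Invert the composition law: u' = (u − v)/(1 − uv/c²).
u' = (-0.210 − 0.570) / (1 − (-0.210)(0.570)) = -0.7800/1.1197 = -0.6966.
u' = -0.6966 × 3.00 × 10^8 m/s.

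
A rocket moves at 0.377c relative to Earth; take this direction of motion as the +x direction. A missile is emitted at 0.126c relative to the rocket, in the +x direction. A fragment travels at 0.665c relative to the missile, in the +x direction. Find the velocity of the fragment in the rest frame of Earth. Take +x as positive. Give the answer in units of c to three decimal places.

Apply u = (u' + v)/(1 + u'v/c²) successively, working outward toward Earth.
Start: velocity of the rocket relative to Earth = 0.3770c.
Compose with the missile (u' = 0.126 in the rocket frame): u_1 = (0.126 + 0.377) / (1 + 0.126·0.377) = 0.5030/1.0475 = 0.4802.
Compose with the fragment (u' = 0.665 in the missile frame): u_2 = (0.665 + 0.480) / (1 + 0.665·0.480) = 1.1452/1.3193 = 0.8680.

0.868c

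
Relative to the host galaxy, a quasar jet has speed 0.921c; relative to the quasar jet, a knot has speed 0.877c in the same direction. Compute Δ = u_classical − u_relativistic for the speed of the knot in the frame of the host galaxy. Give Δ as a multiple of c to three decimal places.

Galilean: u_cl = 0.877 + 0.921 = 1.7980.
Relativistic: u_rel = (0.877 + 0.921) / (1 + 0.877·0.921) = 1.7980/1.8077 = 0.9946.
Δ = 1.7980 − 0.9946 = 0.8034.
(The classical prediction exceeds c; the relativistic result does not.)

Δ = 0.803c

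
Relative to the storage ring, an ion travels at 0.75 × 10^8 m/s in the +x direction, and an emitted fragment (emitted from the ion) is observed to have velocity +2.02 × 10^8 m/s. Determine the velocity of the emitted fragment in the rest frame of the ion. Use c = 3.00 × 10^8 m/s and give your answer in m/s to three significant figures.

+1.53 × 10^8 m/s

v = 0.250c, u = 0.673c.
Invert the composition law: u' = (u − v)/(1 − uv/c²).
u' = (0.673 − 0.250) / (1 − (0.673)(0.250)) = 0.4233/0.8317 = 0.5090.
u' = 0.5090 × 3.00 × 10^8 m/s.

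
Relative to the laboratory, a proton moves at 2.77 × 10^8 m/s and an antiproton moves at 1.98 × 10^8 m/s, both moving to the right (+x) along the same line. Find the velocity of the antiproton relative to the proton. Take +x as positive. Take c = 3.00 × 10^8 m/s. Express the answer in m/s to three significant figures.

β_A = 0.923, β_B = 0.660 (dividing each by c = 3.00 × 10^8 m/s).
Transform to A's frame with the inverse velocity-addition law: u' = (u − v)/(1 − uv/c²), taking u = β_B and v = β_A.
u' = (0.660 − 0.923) / (1 − (0.923)(0.660)) = -0.2633/0.3906 = -0.6742.
u' = -0.6742 × 3.00 × 10^8 m/s.

-2.02 × 10^8 m/s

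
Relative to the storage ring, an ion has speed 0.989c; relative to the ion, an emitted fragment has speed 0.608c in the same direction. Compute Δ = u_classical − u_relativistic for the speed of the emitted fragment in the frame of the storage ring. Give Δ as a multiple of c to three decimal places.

Δ = 0.600c

Galilean: u_cl = 0.608 + 0.989 = 1.5970.
Relativistic: u_rel = (0.608 + 0.989) / (1 + 0.608·0.989) = 1.5970/1.6013 = 0.9973.
Δ = 1.5970 − 0.9973 = 0.5997.
(The classical prediction exceeds c; the relativistic result does not.)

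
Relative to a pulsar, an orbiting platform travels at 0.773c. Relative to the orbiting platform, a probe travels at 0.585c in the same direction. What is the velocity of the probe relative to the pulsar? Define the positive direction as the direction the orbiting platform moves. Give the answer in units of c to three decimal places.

0.935c

With v = 0.773 and u' = 0.585 (in units of c),
u = (u' + v)/(1 + u'v/c²):
u = (0.585 + 0.773) / (1 + 0.585·0.773) = 1.3580/1.4522 = 0.9351
(Galilean addition would give +1.358c, exceeding c.)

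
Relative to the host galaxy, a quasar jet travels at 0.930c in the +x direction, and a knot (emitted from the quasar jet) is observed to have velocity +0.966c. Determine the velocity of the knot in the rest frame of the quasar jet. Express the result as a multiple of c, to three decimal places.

Invert the composition law: u' = (u − v)/(1 − uv/c²).
u' = (0.966 − 0.930) / (1 − (0.966)(0.930)) = 0.0360/0.1016 = 0.3543.

+0.354c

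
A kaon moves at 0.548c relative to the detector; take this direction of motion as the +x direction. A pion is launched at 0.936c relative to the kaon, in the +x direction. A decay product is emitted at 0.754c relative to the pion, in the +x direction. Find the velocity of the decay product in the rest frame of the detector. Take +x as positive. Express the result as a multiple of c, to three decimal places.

Apply u = (u' + v)/(1 + u'v/c²) successively, working outward toward the detector.
Start: velocity of the kaon relative to the detector = 0.5480c.
Compose with the pion (u' = 0.936 in the kaon frame): u_1 = (0.936 + 0.548) / (1 + 0.936·0.548) = 1.4840/1.5129 = 0.9809.
Compose with the decay product (u' = 0.754 in the pion frame): u_2 = (0.754 + 0.981) / (1 + 0.754·0.981) = 1.7349/1.7396 = 0.9973.

0.997c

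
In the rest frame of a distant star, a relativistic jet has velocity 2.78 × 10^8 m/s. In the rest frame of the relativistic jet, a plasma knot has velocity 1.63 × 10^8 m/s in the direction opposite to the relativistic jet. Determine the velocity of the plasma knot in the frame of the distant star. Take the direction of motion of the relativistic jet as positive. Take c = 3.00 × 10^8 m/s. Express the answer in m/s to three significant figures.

+2.32 × 10^8 m/s

In units of c (dividing by 3.00 × 10^8 m/s): v = 0.927, u' = -0.543.
u = (u' + v)/(1 + u'v/c²):
u = (-0.543 + 0.927) / (1 + (-0.543)·0.927) = 0.3833/0.4965 = 0.7721
Converting back: u = 0.7721 × 3.00 × 10^8 m/s.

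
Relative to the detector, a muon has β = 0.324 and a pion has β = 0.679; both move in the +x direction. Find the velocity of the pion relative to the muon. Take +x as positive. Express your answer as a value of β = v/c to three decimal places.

β_A = 0.324, β_B = 0.679.
Transform to A's frame with the inverse velocity-addition law: u' = (u − v)/(1 − uv/c²), taking u = β_B and v = β_A.
u' = (0.679 − 0.324) / (1 − (0.324)(0.679)) = 0.3550/0.7800 = 0.4551.

β = +0.455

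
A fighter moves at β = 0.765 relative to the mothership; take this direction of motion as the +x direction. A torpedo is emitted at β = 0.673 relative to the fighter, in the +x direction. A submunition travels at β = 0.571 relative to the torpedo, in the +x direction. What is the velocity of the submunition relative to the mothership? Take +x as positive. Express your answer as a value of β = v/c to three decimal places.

Apply u = (u' + v)/(1 + u'v/c²) successively, working outward toward the mothership.
Start: velocity of the fighter relative to the mothership = 0.7650c.
Compose with the torpedo (u' = 0.673 in the fighter frame): u_1 = (0.673 + 0.765) / (1 + 0.673·0.765) = 1.4380/1.5148 = 0.9493.
Compose with the submunition (u' = 0.571 in the torpedo frame): u_2 = (0.571 + 0.949) / (1 + 0.571·0.949) = 1.5203/1.5420 = 0.9859.

β = 0.986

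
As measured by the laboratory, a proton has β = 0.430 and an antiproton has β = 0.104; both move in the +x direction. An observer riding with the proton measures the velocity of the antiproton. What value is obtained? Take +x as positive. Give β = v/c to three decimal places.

β = -0.341

β_A = 0.430, β_B = 0.104.
Transform to A's frame with the inverse velocity-addition law: u' = (u − v)/(1 − uv/c²), taking u = β_B and v = β_A.
u' = (0.104 − 0.430) / (1 − (0.430)(0.104)) = -0.3260/0.9553 = -0.3413.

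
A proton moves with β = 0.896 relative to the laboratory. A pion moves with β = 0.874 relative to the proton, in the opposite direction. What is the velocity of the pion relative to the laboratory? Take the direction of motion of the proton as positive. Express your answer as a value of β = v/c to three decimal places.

With v = 0.896 and u' = -0.874 (in units of c),
u = (u' + v)/(1 + u'v/c²):
u = (-0.874 + 0.896) / (1 + (-0.874)·0.896) = 0.0220/0.2169 = 0.1014

β = +0.101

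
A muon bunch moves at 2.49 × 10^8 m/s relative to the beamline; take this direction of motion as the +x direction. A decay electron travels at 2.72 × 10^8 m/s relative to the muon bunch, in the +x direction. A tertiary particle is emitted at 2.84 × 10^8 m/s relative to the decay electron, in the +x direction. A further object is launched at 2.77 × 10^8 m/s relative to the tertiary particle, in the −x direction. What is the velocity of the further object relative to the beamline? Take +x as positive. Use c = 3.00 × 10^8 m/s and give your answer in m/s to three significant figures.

Apply u = (u' + v)/(1 + u'v/c²) successively, working outward toward the beamline.
(Dividing each given speed by c = 3.00 × 10^8 m/s to work in units of c.)
Start: velocity of the muon bunch relative to the beamline = 0.8300c.
Compose with the decay electron (u' = 0.907 in the muon bunch frame): u_1 = (0.907 + 0.830) / (1 + 0.907·0.830) = 1.7367/1.7525 = 0.9909.
Compose with the tertiary particle (u' = 0.947 in the decay electron frame): u_2 = (0.947 + 0.991) / (1 + 0.947·0.991) = 1.9376/1.9381 = 0.9998.
Compose with the further object (u' = -0.923 in the tertiary particle frame): u_3 = (-0.923 + 1.000) / (1 + (-0.923)·1.000) = 0.0764/0.0769 = 0.9938.
So u = 0.9938 × 3.00 × 10^8 m/s.

+2.98 × 10^8 m/s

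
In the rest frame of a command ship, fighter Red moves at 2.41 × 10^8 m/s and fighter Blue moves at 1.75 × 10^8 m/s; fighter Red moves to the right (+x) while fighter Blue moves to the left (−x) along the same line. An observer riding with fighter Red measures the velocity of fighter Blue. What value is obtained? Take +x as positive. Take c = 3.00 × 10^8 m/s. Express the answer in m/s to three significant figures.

-2.83 × 10^8 m/s

β_A = 0.803, β_B = -0.583 (dividing each by c = 3.00 × 10^8 m/s).
Transform to A's frame with the inverse velocity-addition law: u' = (u − v)/(1 − uv/c²), taking u = β_B and v = β_A.
u' = (-0.583 − 0.803) / (1 − (0.803)(-0.583)) = -1.3867/1.4686 = -0.9442.
u' = -0.9442 × 3.00 × 10^8 m/s.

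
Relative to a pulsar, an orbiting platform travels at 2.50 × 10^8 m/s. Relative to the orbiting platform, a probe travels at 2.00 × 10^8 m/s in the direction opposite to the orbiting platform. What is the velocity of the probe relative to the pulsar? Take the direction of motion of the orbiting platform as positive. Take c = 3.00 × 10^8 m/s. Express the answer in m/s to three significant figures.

+1.12 × 10^8 m/s

In units of c (dividing by 3.00 × 10^8 m/s): v = 0.833, u' = -0.667.
u = (u' + v)/(1 + u'v/c²):
u = (-0.667 + 0.833) / (1 + (-0.667)·0.833) = 0.1667/0.4444 = 0.3750
Converting back: u = 0.3750 × 3.00 × 10^8 m/s.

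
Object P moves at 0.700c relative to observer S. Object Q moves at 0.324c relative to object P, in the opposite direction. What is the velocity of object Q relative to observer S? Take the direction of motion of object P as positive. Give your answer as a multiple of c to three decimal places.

+0.486c

With v = 0.700 and u' = -0.324 (in units of c),
u = (u' + v)/(1 + u'v/c²):
u = (-0.324 + 0.700) / (1 + (-0.324)·0.700) = 0.3760/0.7732 = 0.4863
(Galilean addition would give +0.376c.)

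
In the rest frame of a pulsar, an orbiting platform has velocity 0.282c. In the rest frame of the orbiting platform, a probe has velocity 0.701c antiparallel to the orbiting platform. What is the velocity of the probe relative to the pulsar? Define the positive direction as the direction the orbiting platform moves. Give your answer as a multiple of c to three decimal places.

-0.522c

With v = 0.282 and u' = -0.701 (in units of c),
u = (u' + v)/(1 + u'v/c²):
u = (-0.701 + 0.282) / (1 + (-0.701)·0.282) = -0.4190/0.8023 = -0.5222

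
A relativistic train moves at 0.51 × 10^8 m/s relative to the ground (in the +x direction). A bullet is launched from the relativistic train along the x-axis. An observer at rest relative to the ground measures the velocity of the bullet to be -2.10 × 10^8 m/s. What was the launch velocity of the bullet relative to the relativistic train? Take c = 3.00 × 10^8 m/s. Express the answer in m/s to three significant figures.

-2.33 × 10^8 m/s

v = 0.170c, u = -0.700c.
Invert the composition law: u' = (u − v)/(1 − uv/c²).
u' = (-0.700 − 0.170) / (1 − (-0.700)(0.170)) = -0.8700/1.1190 = -0.7775.
u' = -0.7775 × 3.00 × 10^8 m/s.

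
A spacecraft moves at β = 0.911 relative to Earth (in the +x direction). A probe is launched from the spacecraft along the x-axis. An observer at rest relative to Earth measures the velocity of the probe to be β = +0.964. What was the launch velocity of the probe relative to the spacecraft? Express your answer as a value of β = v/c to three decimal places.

β = +0.435

Invert the composition law: u' = (u − v)/(1 − uv/c²).
u' = (0.964 − 0.911) / (1 − (0.964)(0.911)) = 0.0530/0.1218 = 0.4352.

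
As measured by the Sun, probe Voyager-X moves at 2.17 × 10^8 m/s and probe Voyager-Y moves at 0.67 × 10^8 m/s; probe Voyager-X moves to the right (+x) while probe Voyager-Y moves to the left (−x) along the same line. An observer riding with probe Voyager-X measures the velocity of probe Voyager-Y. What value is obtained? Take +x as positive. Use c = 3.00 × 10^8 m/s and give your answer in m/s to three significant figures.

β_A = 0.723, β_B = -0.223 (dividing each by c = 3.00 × 10^8 m/s).
Transform to A's frame with the inverse velocity-addition law: u' = (u − v)/(1 − uv/c²), taking u = β_B and v = β_A.
u' = (-0.223 − 0.723) / (1 − (0.723)(-0.223)) = -0.9467/1.1615 = -0.8150.
u' = -0.8150 × 3.00 × 10^8 m/s.

-2.45 × 10^8 m/s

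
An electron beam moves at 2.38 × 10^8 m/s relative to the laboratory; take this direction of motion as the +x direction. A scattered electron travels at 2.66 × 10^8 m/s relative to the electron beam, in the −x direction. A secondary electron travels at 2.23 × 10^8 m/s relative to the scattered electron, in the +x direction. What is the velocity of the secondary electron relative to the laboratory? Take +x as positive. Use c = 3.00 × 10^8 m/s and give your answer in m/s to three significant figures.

Apply u = (u' + v)/(1 + u'v/c²) successively, working outward toward the laboratory.
(Dividing each given speed by c = 3.00 × 10^8 m/s to work in units of c.)
Start: velocity of the electron beam relative to the laboratory = 0.7933c.
Compose with the scattered electron (u' = -0.887 in the electron beam frame): u_1 = (-0.887 + 0.793) / (1 + (-0.887)·0.793) = -0.0933/0.2966 = -0.3147.
Compose with the secondary electron (u' = 0.743 in the scattered electron frame): u_2 = (0.743 + (-0.315)) / (1 + 0.743·(-0.315)) = 0.4286/0.7661 = 0.5595.
So u = 0.5595 × 3.00 × 10^8 m/s.

+1.68 × 10^8 m/s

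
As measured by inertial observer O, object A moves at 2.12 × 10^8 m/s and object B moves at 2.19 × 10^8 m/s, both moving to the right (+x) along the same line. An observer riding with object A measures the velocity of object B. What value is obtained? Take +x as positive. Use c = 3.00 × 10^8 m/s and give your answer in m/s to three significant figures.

β_A = 0.707, β_B = 0.730 (dividing each by c = 3.00 × 10^8 m/s).
Transform to A's frame with the inverse velocity-addition law: u' = (u − v)/(1 − uv/c²), taking u = β_B and v = β_A.
u' = (0.730 − 0.707) / (1 − (0.707)(0.730)) = 0.0233/0.4841 = 0.0482.
u' = 0.0482 × 3.00 × 10^8 m/s.

+1.45 × 10^7 m/s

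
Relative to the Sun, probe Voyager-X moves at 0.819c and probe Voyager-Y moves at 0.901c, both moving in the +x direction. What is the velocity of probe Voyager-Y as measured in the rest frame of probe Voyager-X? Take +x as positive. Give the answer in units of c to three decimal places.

β_A = 0.819, β_B = 0.901.
Transform to A's frame with the inverse velocity-addition law: u' = (u − v)/(1 − uv/c²), taking u = β_B and v = β_A.
u' = (0.901 − 0.819) / (1 − (0.819)(0.901)) = 0.0820/0.2621 = 0.3129.

+0.313c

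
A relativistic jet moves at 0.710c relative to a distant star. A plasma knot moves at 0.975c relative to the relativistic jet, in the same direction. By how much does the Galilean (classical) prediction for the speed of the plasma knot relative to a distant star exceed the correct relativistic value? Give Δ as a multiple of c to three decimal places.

Δ = 0.689c

Galilean: u_cl = 0.975 + 0.710 = 1.6850.
Relativistic: u_rel = (0.975 + 0.710) / (1 + 0.975·0.710) = 1.6850/1.6923 = 0.9957.
Δ = 1.6850 − 0.9957 = 0.6893.
(The classical prediction exceeds c; the relativistic result does not.)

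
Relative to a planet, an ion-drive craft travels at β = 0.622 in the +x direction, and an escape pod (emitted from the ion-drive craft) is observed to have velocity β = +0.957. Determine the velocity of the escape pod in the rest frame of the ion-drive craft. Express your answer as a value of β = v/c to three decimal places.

β = +0.828

Invert the composition law: u' = (u − v)/(1 − uv/c²).
u' = (0.957 − 0.622) / (1 − (0.957)(0.622)) = 0.3350/0.4047 = 0.8277.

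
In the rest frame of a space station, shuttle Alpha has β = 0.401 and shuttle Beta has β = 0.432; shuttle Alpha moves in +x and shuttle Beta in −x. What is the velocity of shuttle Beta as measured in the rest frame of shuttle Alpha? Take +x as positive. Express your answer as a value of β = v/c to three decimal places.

β = -0.710

β_A = 0.401, β_B = -0.432.
Transform to A's frame with the inverse velocity-addition law: u' = (u − v)/(1 − uv/c²), taking u = β_B and v = β_A.
u' = (-0.432 − 0.401) / (1 − (0.401)(-0.432)) = -0.8330/1.1732 = -0.7100.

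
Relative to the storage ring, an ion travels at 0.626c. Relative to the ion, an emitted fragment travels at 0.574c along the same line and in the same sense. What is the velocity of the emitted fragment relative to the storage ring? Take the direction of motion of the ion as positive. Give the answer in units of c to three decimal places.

With v = 0.626 and u' = 0.574 (in units of c),
u = (u' + v)/(1 + u'v/c²):
u = (0.574 + 0.626) / (1 + 0.574·0.626) = 1.2000/1.3593 = 0.8828
(Galilean addition would give +1.200c, exceeding c.)

0.883c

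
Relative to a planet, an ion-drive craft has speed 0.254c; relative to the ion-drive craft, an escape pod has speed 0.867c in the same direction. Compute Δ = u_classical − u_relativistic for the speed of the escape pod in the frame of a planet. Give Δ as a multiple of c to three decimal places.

Galilean: u_cl = 0.867 + 0.254 = 1.1210.
Relativistic: u_rel = (0.867 + 0.254) / (1 + 0.867·0.254) = 1.1210/1.2202 = 0.9187.
Δ = 1.1210 − 0.9187 = 0.2023.
(The classical prediction exceeds c; the relativistic result does not.)

Δ = 0.202c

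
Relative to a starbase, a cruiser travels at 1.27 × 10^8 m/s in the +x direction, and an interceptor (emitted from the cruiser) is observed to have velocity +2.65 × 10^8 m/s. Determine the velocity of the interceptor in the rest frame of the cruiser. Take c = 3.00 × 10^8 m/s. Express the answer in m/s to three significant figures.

+2.20 × 10^8 m/s

v = 0.423c, u = 0.883c.
Invert the composition law: u' = (u − v)/(1 − uv/c²).
u' = (0.883 − 0.423) / (1 − (0.883)(0.423)) = 0.4600/0.6261 = 0.7348.
u' = 0.7348 × 3.00 × 10^8 m/s.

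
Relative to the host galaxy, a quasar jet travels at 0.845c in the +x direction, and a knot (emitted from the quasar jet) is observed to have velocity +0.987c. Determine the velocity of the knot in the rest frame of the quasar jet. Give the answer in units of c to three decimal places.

+0.855c

Invert the composition law: u' = (u − v)/(1 − uv/c²).
u' = (0.987 − 0.845) / (1 − (0.987)(0.845)) = 0.1420/0.1660 = 0.8555.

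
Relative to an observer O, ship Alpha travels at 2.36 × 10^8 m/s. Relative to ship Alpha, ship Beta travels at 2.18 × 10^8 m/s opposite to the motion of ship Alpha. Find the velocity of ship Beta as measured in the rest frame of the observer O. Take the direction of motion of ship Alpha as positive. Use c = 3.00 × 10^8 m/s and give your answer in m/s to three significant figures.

In units of c (dividing by 3.00 × 10^8 m/s): v = 0.787, u' = -0.727.
u = (u' + v)/(1 + u'v/c²):
u = (-0.727 + 0.787) / (1 + (-0.727)·0.787) = 0.0600/0.4284 = 0.1401
(Galilean addition would give +0.060c.)
Converting back: u = 0.1401 × 3.00 × 10^8 m/s.

+4.20 × 10^7 m/s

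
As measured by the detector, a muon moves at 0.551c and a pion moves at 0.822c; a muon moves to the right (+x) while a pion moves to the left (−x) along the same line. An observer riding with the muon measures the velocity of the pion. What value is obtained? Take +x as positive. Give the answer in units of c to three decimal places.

β_A = 0.551, β_B = -0.822.
Transform to A's frame with the inverse velocity-addition law: u' = (u − v)/(1 − uv/c²), taking u = β_B and v = β_A.
u' = (-0.822 − 0.551) / (1 − (0.551)(-0.822)) = -1.3730/1.4529 = -0.9450.

-0.945c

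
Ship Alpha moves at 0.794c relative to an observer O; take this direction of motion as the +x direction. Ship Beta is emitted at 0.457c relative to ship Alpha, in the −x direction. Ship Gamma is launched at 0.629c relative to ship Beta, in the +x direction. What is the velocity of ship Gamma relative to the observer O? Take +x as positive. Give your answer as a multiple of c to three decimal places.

+0.869c

Apply u = (u' + v)/(1 + u'v/c²) successively, working outward toward the observer O.
Start: velocity of ship Alpha relative to the observer O = 0.7940c.
Compose with ship Beta (u' = -0.457 in ship Alpha frame): u_1 = (-0.457 + 0.794) / (1 + (-0.457)·0.794) = 0.3370/0.6371 = 0.5289.
Compose with ship Gamma (u' = 0.629 in ship Beta frame): u_2 = (0.629 + 0.529) / (1 + 0.629·0.529) = 1.1579/1.3327 = 0.8689.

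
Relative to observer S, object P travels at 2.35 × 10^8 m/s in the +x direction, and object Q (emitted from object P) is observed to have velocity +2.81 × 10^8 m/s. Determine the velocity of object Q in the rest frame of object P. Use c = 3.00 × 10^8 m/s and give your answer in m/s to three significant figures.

+1.73 × 10^8 m/s

v = 0.783c, u = 0.937c.
Invert the composition law: u' = (u − v)/(1 − uv/c²).
u' = (0.937 − 0.783) / (1 − (0.937)(0.783)) = 0.1533/0.2663 = 0.5758.
u' = 0.5758 × 3.00 × 10^8 m/s.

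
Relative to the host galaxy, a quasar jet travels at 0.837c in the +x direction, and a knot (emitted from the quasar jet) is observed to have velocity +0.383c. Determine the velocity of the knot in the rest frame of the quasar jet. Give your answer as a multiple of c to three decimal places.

Invert the composition law: u' = (u − v)/(1 − uv/c²).
u' = (0.383 − 0.837) / (1 − (0.383)(0.837)) = -0.4540/0.6794 = -0.6682.

-0.668c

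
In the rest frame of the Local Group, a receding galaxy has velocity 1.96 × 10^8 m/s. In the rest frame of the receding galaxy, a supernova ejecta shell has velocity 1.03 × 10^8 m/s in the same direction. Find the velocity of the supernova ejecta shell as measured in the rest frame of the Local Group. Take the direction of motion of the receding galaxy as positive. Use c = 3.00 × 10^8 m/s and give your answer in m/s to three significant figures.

In units of c (dividing by 3.00 × 10^8 m/s): v = 0.653, u' = 0.343.
u = (u' + v)/(1 + u'v/c²):
u = (0.343 + 0.653) / (1 + 0.343·0.653) = 0.9967/1.2243 = 0.8141
Converting back: u = 0.8141 × 3.00 × 10^8 m/s.

2.44 × 10^8 m/s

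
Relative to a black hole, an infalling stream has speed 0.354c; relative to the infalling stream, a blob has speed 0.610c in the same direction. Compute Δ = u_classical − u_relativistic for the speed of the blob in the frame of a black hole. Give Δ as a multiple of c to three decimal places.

Δ = 0.171c

Galilean: u_cl = 0.610 + 0.354 = 0.9640.
Relativistic: u_rel = (0.610 + 0.354) / (1 + 0.610·0.354) = 0.9640/1.2159 = 0.7928.
Δ = 0.9640 − 0.7928 = 0.1712.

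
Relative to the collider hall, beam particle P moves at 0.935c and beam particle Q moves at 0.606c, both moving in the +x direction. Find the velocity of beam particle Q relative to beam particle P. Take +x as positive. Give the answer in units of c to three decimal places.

-0.759c

β_A = 0.935, β_B = 0.606.
Transform to A's frame with the inverse velocity-addition law: u' = (u − v)/(1 − uv/c²), taking u = β_B and v = β_A.
u' = (0.606 − 0.935) / (1 − (0.935)(0.606)) = -0.3290/0.4334 = -0.7591.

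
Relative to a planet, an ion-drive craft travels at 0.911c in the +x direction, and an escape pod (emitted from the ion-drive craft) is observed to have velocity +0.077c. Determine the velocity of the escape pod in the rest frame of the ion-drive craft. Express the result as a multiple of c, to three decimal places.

Invert the composition law: u' = (u − v)/(1 − uv/c²).
u' = (0.077 − 0.911) / (1 − (0.077)(0.911)) = -0.8340/0.9299 = -0.8969.

-0.897c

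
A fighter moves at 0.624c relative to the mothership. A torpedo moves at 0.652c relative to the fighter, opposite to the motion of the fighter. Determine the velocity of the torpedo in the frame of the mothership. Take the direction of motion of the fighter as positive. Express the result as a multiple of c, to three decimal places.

-0.047c

With v = 0.624 and u' = -0.652 (in units of c),
u = (u' + v)/(1 + u'v/c²):
u = (-0.652 + 0.624) / (1 + (-0.652)·0.624) = -0.0280/0.5932 = -0.0472
(Galilean addition would give -0.028c.)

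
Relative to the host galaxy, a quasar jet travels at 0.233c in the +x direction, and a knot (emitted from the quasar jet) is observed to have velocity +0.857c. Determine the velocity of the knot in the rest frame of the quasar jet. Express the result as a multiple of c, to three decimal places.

+0.780c

Invert the composition law: u' = (u − v)/(1 − uv/c²).
u' = (0.857 − 0.233) / (1 − (0.857)(0.233)) = 0.6240/0.8003 = 0.7797.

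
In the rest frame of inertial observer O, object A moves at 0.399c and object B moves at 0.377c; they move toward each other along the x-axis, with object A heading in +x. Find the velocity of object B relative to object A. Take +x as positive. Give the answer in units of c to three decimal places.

-0.675c

β_A = 0.399, β_B = -0.377.
Transform to A's frame with the inverse velocity-addition law: u' = (u − v)/(1 − uv/c²), taking u = β_B and v = β_A.
u' = (-0.377 − 0.399) / (1 − (0.399)(-0.377)) = -0.7760/1.1504 = -0.6745.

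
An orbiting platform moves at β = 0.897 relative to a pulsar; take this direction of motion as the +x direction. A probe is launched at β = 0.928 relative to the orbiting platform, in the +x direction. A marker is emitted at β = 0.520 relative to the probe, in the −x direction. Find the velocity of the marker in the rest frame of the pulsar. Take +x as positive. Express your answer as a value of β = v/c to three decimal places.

Apply u = (u' + v)/(1 + u'v/c²) successively, working outward toward the pulsar.
Start: velocity of the orbiting platform relative to the pulsar = 0.8970c.
Compose with the probe (u' = 0.928 in the orbiting platform frame): u_1 = (0.928 + 0.897) / (1 + 0.928·0.897) = 1.8250/1.8324 = 0.9960.
Compose with the marker (u' = -0.520 in the probe frame): u_2 = (-0.520 + 0.996) / (1 + (-0.520)·0.996) = 0.4760/0.4821 = 0.9872.

β = +0.987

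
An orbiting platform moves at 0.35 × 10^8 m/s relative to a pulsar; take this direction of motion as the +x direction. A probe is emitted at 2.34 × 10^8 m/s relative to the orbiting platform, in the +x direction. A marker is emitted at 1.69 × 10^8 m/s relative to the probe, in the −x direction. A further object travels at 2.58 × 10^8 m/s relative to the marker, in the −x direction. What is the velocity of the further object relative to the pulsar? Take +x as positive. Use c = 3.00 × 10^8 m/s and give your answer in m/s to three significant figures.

-1.94 × 10^8 m/s

Apply u = (u' + v)/(1 + u'v/c²) successively, working outward toward the pulsar.
(Dividing each given speed by c = 3.00 × 10^8 m/s to work in units of c.)
Start: velocity of the orbiting platform relative to the pulsar = 0.1167c.
Compose with the probe (u' = 0.780 in the orbiting platform frame): u_1 = (0.780 + 0.117) / (1 + 0.780·0.117) = 0.8967/1.0910 = 0.8219.
Compose with the marker (u' = -0.563 in the probe frame): u_2 = (-0.563 + 0.822) / (1 + (-0.563)·0.822) = 0.2585/0.5370 = 0.4814.
Compose with the further object (u' = -0.860 in the marker frame): u_3 = (-0.860 + 0.481) / (1 + (-0.860)·0.481) = -0.3786/0.5860 = -0.6460.
So u = -0.6460 × 3.00 × 10^8 m/s.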